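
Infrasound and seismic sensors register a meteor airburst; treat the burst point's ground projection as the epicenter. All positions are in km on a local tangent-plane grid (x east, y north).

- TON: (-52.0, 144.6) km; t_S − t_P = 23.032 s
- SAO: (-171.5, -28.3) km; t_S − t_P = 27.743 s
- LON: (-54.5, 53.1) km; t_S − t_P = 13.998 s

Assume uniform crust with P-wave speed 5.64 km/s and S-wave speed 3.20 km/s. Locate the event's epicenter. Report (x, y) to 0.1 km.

Distance from S−P lag: d = Δt · v_P v_S / (v_P − v_S) = Δt · (5.64·3.20)/(5.64−3.20) ≈ 7.3967·Δt.
So d_TON = 170.36, d_SAO = 205.21, d_LON = 103.54 km.
Circle about each station: (x + 52.0)² + (y − 144.6)² = 170.36²; (x + 171.5)² + (y + 28.3)² = 205.21²; (x + 54.5)² + (y − 53.1)² = 103.54².
Subtracting pairs of circle equations eliminates x²+y² and gives linear equations (the radical axes):
-239.0 x − 345.8 y = -6488.63
-5.0 x − 183.0 y = 478.70
Solving the 2×2 system: x ≈ 32.2, y ≈ -3.5 km.

32.2 km east, -3.5 km north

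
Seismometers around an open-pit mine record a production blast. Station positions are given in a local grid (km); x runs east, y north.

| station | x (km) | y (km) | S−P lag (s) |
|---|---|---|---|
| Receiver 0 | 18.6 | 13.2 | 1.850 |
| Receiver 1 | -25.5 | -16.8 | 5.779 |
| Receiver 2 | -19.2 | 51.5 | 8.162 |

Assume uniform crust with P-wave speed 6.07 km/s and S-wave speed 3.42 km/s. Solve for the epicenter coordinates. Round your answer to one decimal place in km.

17.0 km east, -1.2 km north

Distance from S−P lag: d = Δt · v_P v_S / (v_P − v_S) = Δt · (6.07·3.42)/(6.07−3.42) ≈ 7.8337·Δt.
So d_Receiver 0 = 14.49, d_Receiver 1 = 45.27, d_Receiver 2 = 63.94 km.
Circle about each station: (x − 18.6)² + (y − 13.2)² = 14.49²; (x + 25.5)² + (y + 16.8)² = 45.27²; (x + 19.2)² + (y − 51.5)² = 63.94².
Subtracting the Receiver 0 equation from the Receiver 1 and Receiver 2 equations removes the quadratic terms:
-88.2 x − 60.0 y = -1427.12
-75.6 x + 76.6 y = -1377.67
Solving the 2×2 system: x ≈ 17.0, y ≈ -1.2 km.
Check against Receiver 0 (with the unrounded x, y): √((x − 18.6)²+(y − 13.2)²) = 14.49 ≈ 14.49 km. ✓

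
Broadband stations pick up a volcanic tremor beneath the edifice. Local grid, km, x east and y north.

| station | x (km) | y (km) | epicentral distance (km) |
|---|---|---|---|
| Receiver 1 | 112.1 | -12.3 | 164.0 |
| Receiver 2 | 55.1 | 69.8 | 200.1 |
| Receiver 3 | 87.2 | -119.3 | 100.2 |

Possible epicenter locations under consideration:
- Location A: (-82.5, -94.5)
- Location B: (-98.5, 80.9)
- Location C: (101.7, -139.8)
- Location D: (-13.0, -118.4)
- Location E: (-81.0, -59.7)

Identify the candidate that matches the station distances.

Location D

For each candidate, compare |candidate − station| to the reported distance:
Location A: residuals Receiver 1 47.2, Receiver 2 14.2, Receiver 3 71.3 → max 71.3 km
Location B: residuals Receiver 1 66.3, Receiver 2 46.1, Receiver 3 172.9 → max 172.9 km
Location C: residuals Receiver 1 36.1, Receiver 2 14.6, Receiver 3 75.1 → max 75.1 km
Location D: residuals Receiver 1 0.0, Receiver 2 0.0, Receiver 3 0.0 → max 0.0 km
Location E: residuals Receiver 1 34.8, Receiver 2 12.2, Receiver 3 78.2 → max 78.2 km
Only Location D has all residuals ≈ 0.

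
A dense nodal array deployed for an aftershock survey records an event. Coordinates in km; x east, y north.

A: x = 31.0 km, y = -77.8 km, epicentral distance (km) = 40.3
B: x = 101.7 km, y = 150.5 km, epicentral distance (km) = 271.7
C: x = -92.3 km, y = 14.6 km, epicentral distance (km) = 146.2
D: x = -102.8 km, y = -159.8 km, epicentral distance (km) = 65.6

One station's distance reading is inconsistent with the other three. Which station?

D

Solve using three stations at a time. Using A, B, C (subtract circle equations pairwise → linear system) gives (x, y) ≈ (-2.2, -100.5).
Distances from that point to each station vs reported:
  A: calculated 40.3 vs reported 40.3 → residual 0.0 km
  B: calculated 271.7 vs reported 271.7 → residual 0.0 km
  C: calculated 146.2 vs reported 146.2 → residual 0.0 km
  D: calculated 116.7 vs reported 65.6 → residual 51.1 km
A, B, C are mutually consistent (residuals ≈ 0); D is off by 51.1 km.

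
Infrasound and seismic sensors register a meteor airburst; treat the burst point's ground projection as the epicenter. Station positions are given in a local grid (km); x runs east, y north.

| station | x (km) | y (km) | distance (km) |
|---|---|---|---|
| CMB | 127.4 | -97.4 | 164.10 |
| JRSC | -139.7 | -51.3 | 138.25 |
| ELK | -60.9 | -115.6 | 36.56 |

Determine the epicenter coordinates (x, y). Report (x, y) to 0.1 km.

Circle about each station: (x − 127.4)² + (y + 97.4)² = 164.10²; (x + 139.7)² + (y + 51.3)² = 138.25²; (x + 60.9)² + (y + 115.6)² = 36.56².
Subtracting the CMB equation from the JRSC and ELK equations removes the quadratic terms:
-534.2 x + 92.2 y = 4246.01
-376.6 x − 36.4 y = 16946.83
Solving the 2×2 system: x ≈ -31.7, y ≈ -137.6 km.
Check against CMB (with the unrounded x, y): √((x − 127.4)²+(y + 97.4)²) = 164.10 ≈ 164.10 km. ✓

-31.7 km east, -137.6 km north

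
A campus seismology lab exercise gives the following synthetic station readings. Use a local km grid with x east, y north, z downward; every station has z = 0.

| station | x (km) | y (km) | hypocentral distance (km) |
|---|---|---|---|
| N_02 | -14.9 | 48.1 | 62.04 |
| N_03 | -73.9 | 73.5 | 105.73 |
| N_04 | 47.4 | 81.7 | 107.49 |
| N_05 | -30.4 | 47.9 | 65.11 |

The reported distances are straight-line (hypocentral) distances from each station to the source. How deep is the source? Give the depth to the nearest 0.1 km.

Each station gives a sphere (x−x_i)² + (y−y_i)² + z² = d_i² (stations at z=0).
Subtracting the N_02 sphere from N_03 and N_04: z² cancels, leaving linear equations in x and y:
-118.0 x + 50.8 y = 997.97
124.6 x + 67.2 y = -1319.11
Solving: x ≈ -9.403, y ≈ -2.196 km (keep extra digits for the depth step; rounded: -9.4, -2.2).
Then from the N_02 sphere: z² = 62.04² − (x + 14.9)² − (y − 48.1)² with x = -9.403, y = -2.196, so z ≈ 35.903 ≈ 35.9 km.
Check against N_05 (with the unrounded solution): distance 65.11 ≈ 65.11 km. ✓

depth ≈ 35.9 km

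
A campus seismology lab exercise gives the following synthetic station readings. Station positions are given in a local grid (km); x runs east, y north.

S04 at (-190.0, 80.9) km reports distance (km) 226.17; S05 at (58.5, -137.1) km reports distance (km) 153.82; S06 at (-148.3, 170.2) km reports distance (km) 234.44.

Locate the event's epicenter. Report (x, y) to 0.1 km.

Circle about each station: (x + 190.0)² + (y − 80.9)² = 226.17²; (x − 58.5)² + (y + 137.1)² = 153.82²; (x + 148.3)² + (y − 170.2)² = 234.44².
Subtracting pairs of circle equations eliminates x²+y² and gives linear equations (the radical axes):
497.0 x − 436.0 y = 7066.13
83.4 x + 178.6 y = 4506.88
Solving the 2×2 system: x ≈ 25.8, y ≈ 13.2 km.

25.8 km east, 13.2 km north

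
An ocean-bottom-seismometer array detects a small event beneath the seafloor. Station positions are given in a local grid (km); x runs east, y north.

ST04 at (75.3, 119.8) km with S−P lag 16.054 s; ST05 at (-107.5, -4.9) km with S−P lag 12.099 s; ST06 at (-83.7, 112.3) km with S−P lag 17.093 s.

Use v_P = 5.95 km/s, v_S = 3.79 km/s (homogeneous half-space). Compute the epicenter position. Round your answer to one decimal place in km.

Distance from S−P lag: d = Δt · v_P v_S / (v_P − v_S) = Δt · (5.95·3.79)/(5.95−3.79) ≈ 10.4400·Δt.
So d_ST04 = 167.60, d_ST05 = 126.31, d_ST06 = 178.45 km.
Circle about each station: (x − 75.3)² + (y − 119.8)² = 167.60²; (x + 107.5)² + (y + 4.9)² = 126.31²; (x + 83.7)² + (y − 112.3)² = 178.45².
Subtracting pairs of circle equations eliminates x²+y² and gives linear equations (the radical axes):
-365.6 x − 249.4 y = 3693.67
-318.0 x − 15.0 y = -4159.79
Solving the 2×2 system: x ≈ 14.8, y ≈ -36.5 km.

14.8 km east, -36.5 km north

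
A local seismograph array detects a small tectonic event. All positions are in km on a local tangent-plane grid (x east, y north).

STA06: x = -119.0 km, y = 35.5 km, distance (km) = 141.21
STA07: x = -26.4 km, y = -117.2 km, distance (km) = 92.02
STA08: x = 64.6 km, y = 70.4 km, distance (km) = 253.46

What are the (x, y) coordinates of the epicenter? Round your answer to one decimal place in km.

x ≈ -117.7 km, y ≈ -105.7 km

Circle about each station: (x + 119.0)² + (y − 35.5)² = 141.21²; (x + 26.4)² + (y + 117.2)² = 92.02²; (x − 64.6)² + (y − 70.4)² = 253.46².
Subtracting the STA06 equation from the STA07 and STA08 equations removes the quadratic terms:
185.2 x − 305.4 y = 10484.13
367.2 x + 69.8 y = -50593.64
Solving the 2×2 system: x ≈ -117.7, y ≈ -105.7 km.
Check against STA06 (with the unrounded x, y): √((x + 119.0)²+(y − 35.5)²) = 141.20 ≈ 141.21 km. ✓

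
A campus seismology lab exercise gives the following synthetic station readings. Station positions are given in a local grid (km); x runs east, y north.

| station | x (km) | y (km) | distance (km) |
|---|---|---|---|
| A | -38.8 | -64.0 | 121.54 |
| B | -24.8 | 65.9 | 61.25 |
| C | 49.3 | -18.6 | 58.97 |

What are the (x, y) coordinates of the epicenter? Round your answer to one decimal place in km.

29.1 km east, 36.8 km north

Circle about each station: (x + 38.8)² + (y + 64.0)² = 121.54²; (x + 24.8)² + (y − 65.9)² = 61.25²; (x − 49.3)² + (y + 18.6)² = 58.97².
Subtracting the A equation from the B and C equations removes the quadratic terms:
28.0 x + 259.8 y = 10376.82
176.2 x + 90.8 y = 8469.52
Solving the 2×2 system: x ≈ 29.1, y ≈ 36.8 km.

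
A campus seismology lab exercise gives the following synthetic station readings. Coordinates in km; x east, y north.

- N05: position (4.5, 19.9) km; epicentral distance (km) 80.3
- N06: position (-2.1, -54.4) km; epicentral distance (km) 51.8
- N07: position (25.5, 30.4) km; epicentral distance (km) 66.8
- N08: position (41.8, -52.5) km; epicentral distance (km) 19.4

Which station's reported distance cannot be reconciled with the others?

Solve using three stations at a time. Using N06, N07, N08 (subtract circle equations pairwise → linear system) gives (x, y) ≈ (45.3, -33.4).
Distances from that point to each station vs reported:
  N05: calculated 67.1 vs reported 80.3 → residual 13.2 km
  N06: calculated 51.8 vs reported 51.8 → residual 0.0 km
  N07: calculated 66.8 vs reported 66.8 → residual 0.0 km
  N08: calculated 19.4 vs reported 19.4 → residual 0.0 km
N06, N07, N08 are mutually consistent (residuals ≈ 0); N05 is off by 13.2 km.

N05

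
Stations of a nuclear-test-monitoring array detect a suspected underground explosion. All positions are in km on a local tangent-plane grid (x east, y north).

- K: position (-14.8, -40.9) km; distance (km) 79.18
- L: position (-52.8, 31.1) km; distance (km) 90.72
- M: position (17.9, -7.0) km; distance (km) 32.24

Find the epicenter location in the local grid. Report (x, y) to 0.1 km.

37.1 km east, 18.9 km north

Circle about each station: (x + 14.8)² + (y + 40.9)² = 79.18²; (x + 52.8)² + (y − 31.1)² = 90.72²; (x − 17.9)² + (y + 7.0)² = 32.24².
Subtracting the K equation from the L and M equations removes the quadratic terms:
-76.0 x + 144.0 y = -97.45
65.4 x + 67.8 y = 3707.61
Solving the 2×2 system: x ≈ 37.1, y ≈ 18.9 km.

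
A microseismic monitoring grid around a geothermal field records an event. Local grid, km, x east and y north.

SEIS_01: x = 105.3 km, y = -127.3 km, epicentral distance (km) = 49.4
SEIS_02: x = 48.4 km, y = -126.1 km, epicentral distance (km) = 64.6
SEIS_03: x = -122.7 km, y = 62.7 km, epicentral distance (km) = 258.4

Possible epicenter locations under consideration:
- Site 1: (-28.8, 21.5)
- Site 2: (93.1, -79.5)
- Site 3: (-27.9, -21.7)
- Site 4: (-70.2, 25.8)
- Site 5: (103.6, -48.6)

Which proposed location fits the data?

For each candidate, compare |candidate − station| to the reported distance:
Site 1: residuals SEIS_01 150.9, SEIS_02 102.0, SEIS_03 155.9 → max 155.9 km
Site 2: residuals SEIS_01 0.1, SEIS_02 0.0, SEIS_03 0.0 → max 0.1 km
Site 3: residuals SEIS_01 120.6, SEIS_02 64.7, SEIS_03 131.5 → max 131.5 km
Site 4: residuals SEIS_01 183.5, SEIS_02 128.1, SEIS_03 194.2 → max 194.2 km
Site 5: residuals SEIS_01 29.3, SEIS_02 30.5, SEIS_03 6.2 → max 30.5 km
Only Site 2 has all residuals ≈ 0.

Site 2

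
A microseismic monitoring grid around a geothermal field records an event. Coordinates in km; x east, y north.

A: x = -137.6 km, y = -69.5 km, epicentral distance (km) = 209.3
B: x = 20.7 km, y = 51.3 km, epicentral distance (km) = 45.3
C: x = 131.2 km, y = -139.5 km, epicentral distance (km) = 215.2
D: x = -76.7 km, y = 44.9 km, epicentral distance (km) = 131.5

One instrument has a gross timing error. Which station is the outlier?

Solve using three stations at a time. Using A, B, D (subtract circle equations pairwise → linear system) gives (x, y) ≈ (52.2, 18.8).
Distances from that point to each station vs reported:
  A: calculated 209.3 vs reported 209.3 → residual 0.0 km
  B: calculated 45.3 vs reported 45.3 → residual 0.0 km
  C: calculated 176.9 vs reported 215.2 → residual 38.3 km
  D: calculated 131.5 vs reported 131.5 → residual 0.0 km
A, B, D are mutually consistent (residuals ≈ 0); C is off by 38.3 km.

C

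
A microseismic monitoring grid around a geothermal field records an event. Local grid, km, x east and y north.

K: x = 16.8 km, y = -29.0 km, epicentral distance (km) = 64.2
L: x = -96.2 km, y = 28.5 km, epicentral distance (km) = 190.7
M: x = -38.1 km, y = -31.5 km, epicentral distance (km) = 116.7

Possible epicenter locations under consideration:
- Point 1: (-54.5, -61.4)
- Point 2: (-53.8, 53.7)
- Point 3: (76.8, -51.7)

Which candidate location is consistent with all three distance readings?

Point 3

For each candidate, compare |candidate − station| to the reported distance:
Point 1: residuals K 14.1, L 91.6, M 82.6 → max 91.6 km
Point 2: residuals K 44.5, L 141.4, M 30.1 → max 141.4 km
Point 3: residuals K 0.0, L 0.0, M 0.0 → max 0.0 km
Only Point 3 has all residuals ≈ 0.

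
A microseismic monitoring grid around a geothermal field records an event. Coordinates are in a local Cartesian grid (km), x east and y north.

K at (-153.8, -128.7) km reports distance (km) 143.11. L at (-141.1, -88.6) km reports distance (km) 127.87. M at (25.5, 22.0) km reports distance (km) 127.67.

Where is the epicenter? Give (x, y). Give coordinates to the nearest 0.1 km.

Circle about each station: (x + 153.8)² + (y + 128.7)² = 143.11²; (x + 141.1)² + (y + 88.6)² = 127.87²; (x − 25.5)² + (y − 22.0)² = 127.67².
Subtracting the K equation from the L and M equations removes the quadratic terms:
25.4 x + 80.2 y = -8329.22
358.6 x + 301.4 y = -34903.04
Solving the 2×2 system: x ≈ -13.7, y ≈ -99.5 km.
Check against K (with the unrounded x, y): √((x + 153.8)²+(y + 128.7)²) = 143.12 ≈ 143.11 km. ✓

x ≈ -13.7 km, y ≈ -99.5 km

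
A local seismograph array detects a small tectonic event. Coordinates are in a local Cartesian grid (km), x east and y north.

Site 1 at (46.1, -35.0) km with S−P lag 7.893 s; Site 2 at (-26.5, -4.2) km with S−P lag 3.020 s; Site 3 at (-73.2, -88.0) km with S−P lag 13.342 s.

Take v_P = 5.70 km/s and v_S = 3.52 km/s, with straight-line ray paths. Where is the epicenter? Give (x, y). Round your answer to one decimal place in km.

Distance from S−P lag: d = Δt · v_P v_S / (v_P − v_S) = Δt · (5.70·3.52)/(5.70−3.52) ≈ 9.2037·Δt.
So d_Site 1 = 72.64, d_Site 2 = 27.80, d_Site 3 = 122.80 km.
Circle about each station: (x − 46.1)² + (y + 35.0)² = 72.64²; (x + 26.5)² + (y + 4.2)² = 27.80²; (x + 73.2)² + (y + 88.0)² = 122.80².
Subtracting pairs of circle equations eliminates x²+y² and gives linear equations (the radical axes):
-145.2 x + 61.6 y = 1873.41
-238.6 x − 106.0 y = -51.24
Solving the 2×2 system: x ≈ -6.5, y ≈ 15.1 km.

x ≈ -6.5 km, y ≈ 15.1 km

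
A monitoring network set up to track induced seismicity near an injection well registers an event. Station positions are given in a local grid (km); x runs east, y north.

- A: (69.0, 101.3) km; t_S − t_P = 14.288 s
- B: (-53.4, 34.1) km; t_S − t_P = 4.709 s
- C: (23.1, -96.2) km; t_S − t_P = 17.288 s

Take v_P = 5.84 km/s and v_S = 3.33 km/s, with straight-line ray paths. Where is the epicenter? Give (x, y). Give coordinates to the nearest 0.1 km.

(-17.0, 31.6)

Distance from S−P lag: d = Δt · v_P v_S / (v_P − v_S) = Δt · (5.84·3.33)/(5.84−3.33) ≈ 7.7479·Δt.
So d_A = 110.70, d_B = 36.48, d_C = 133.95 km.
Circle about each station: (x − 69.0)² + (y − 101.3)² = 110.70²; (x + 53.4)² + (y − 34.1)² = 36.48²; (x − 23.1)² + (y + 96.2)² = 133.95².
Subtracting pairs of circle equations eliminates x²+y² and gives linear equations (the radical axes):
-244.8 x − 134.4 y = -84.62
-91.8 x − 395.0 y = -10922.75
Solving the 2×2 system: x ≈ -17.0, y ≈ 31.6 km.
Check against A (with the unrounded x, y): √((x − 69.0)²+(y − 101.3)²) = 110.70 ≈ 110.70 km. ✓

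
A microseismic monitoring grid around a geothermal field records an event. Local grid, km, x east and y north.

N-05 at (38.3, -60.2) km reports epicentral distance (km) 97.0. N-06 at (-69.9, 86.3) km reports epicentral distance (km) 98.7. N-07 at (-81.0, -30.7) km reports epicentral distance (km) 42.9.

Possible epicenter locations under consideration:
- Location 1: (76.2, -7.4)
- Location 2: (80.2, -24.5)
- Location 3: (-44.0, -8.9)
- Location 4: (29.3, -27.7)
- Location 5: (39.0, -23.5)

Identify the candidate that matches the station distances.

For each candidate, compare |candidate − station| to the reported distance:
Location 1: residuals N-05 32.0, N-06 74.9, N-07 116.0 → max 116.0 km
Location 2: residuals N-05 42.0, N-06 87.9, N-07 118.4 → max 118.4 km
Location 3: residuals N-05 0.0, N-06 0.0, N-07 0.0 → max 0.0 km
Location 4: residuals N-05 63.3, N-06 52.4, N-07 67.4 → max 67.4 km
Location 5: residuals N-05 60.3, N-06 55.9, N-07 77.3 → max 77.3 km
Only Location 3 has all residuals ≈ 0.

Location 3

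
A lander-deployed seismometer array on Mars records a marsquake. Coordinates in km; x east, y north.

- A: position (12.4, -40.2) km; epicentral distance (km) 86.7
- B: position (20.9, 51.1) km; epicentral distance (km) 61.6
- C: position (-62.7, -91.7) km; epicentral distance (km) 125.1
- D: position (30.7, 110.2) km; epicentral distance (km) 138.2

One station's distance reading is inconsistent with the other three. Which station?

Solve using three stations at a time. Using A, B, C (subtract circle equations pairwise → linear system) gives (x, y) ≈ (-37.4, 30.9).
Distances from that point to each station vs reported:
  A: calculated 86.8 vs reported 86.7 → residual 0.1 km
  B: calculated 61.7 vs reported 61.6 → residual 0.1 km
  C: calculated 125.2 vs reported 125.1 → residual 0.1 km
  D: calculated 104.5 vs reported 138.2 → residual 33.7 km
A, B, C are mutually consistent (residuals ≈ 0); D is off by 33.7 km.

D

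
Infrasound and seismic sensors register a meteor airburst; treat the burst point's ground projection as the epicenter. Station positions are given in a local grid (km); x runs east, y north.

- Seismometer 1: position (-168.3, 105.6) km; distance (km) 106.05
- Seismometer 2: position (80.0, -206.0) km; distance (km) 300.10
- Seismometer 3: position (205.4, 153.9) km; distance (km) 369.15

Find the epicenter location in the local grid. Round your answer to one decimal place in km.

-132.7 km east, 5.7 km north

Circle about each station: (x + 168.3)² + (y − 105.6)² = 106.05²; (x − 80.0)² + (y + 206.0)² = 300.10²; (x − 205.4)² + (y − 153.9)² = 369.15².
Subtracting pairs of circle equations eliminates x²+y² and gives linear equations (the radical axes):
496.6 x − 623.2 y = -69453.66
747.4 x + 96.6 y = -98627.00
Solving the 2×2 system: x ≈ -132.7, y ≈ 5.7 km.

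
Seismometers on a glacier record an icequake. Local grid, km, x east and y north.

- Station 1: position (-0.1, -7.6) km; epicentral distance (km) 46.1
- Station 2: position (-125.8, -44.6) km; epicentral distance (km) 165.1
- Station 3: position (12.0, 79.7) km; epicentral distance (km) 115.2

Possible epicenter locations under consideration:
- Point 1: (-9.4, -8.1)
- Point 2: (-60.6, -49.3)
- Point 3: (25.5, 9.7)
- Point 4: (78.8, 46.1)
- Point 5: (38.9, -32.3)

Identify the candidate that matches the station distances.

For each candidate, compare |candidate − station| to the reported distance:
Point 1: residuals Station 1 36.8, Station 2 43.1, Station 3 24.8 → max 43.1 km
Point 2: residuals Station 1 27.4, Station 2 99.7, Station 3 32.8 → max 99.7 km
Point 3: residuals Station 1 15.2, Station 2 4.4, Station 3 43.9 → max 43.9 km
Point 4: residuals Station 1 49.3, Station 2 58.7, Station 3 40.4 → max 58.7 km
Point 5: residuals Station 1 0.1, Station 2 0.1, Station 3 0.0 → max 0.1 km
Only Point 5 has all residuals ≈ 0.

Point 5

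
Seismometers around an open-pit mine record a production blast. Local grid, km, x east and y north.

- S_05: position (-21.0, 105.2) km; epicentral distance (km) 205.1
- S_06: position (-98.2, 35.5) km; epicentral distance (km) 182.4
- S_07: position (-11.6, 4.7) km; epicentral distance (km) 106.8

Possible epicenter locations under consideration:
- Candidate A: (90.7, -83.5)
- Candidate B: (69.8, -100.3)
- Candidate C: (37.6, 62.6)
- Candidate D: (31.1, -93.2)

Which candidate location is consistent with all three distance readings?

Candidate D

For each candidate, compare |candidate − station| to the reported distance:
Candidate A: residuals S_05 14.2, S_06 40.9, S_07 28.3 → max 40.9 km
Candidate B: residuals S_05 19.6, S_06 33.6, S_07 26.1 → max 33.6 km
Candidate C: residuals S_05 132.7, S_06 43.9, S_07 30.8 → max 132.7 km
Candidate D: residuals S_05 0.0, S_06 0.0, S_07 0.0 → max 0.0 km
Only Candidate D has all residuals ≈ 0.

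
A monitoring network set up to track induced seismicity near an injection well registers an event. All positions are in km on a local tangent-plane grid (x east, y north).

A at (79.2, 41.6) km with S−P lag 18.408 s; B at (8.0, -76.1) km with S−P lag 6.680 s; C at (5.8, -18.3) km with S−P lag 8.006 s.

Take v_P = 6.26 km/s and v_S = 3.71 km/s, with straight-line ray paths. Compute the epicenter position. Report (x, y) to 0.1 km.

Distance from S−P lag: d = Δt · v_P v_S / (v_P − v_S) = Δt · (6.26·3.71)/(6.26−3.71) ≈ 9.1077·Δt.
So d_A = 167.65, d_B = 60.84, d_C = 72.92 km.
Circle about each station: (x − 79.2)² + (y − 41.6)² = 167.65²; (x − 8.0)² + (y + 76.1)² = 60.84²; (x − 5.8)² + (y + 18.3)² = 72.92².
Subtracting the A equation from the B and C equations removes the quadratic terms:
-142.4 x − 235.4 y = 22257.03
-146.8 x − 119.8 y = 15154.53
Solving the 2×2 system: x ≈ -51.5, y ≈ -63.4 km.

-51.5 km east, -63.4 km north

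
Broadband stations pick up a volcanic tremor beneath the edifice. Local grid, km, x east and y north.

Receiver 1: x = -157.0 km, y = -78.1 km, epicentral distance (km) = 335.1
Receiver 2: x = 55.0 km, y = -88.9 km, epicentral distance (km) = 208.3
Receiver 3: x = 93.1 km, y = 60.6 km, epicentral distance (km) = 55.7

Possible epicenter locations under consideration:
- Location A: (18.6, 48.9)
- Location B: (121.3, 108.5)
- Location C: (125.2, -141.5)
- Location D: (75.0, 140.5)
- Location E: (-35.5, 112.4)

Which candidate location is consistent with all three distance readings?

Location B

For each candidate, compare |candidate − station| to the reported distance:
Location A: residuals Receiver 1 118.4, Receiver 2 65.8, Receiver 3 19.7 → max 118.4 km
Location B: residuals Receiver 1 0.0, Receiver 2 0.1, Receiver 3 0.1 → max 0.1 km
Location C: residuals Receiver 1 45.9, Receiver 2 120.6, Receiver 3 148.9 → max 148.9 km
Location D: residuals Receiver 1 16.3, Receiver 2 22.0, Receiver 3 26.2 → max 26.2 km
Location E: residuals Receiver 1 109.2, Receiver 2 12.4, Receiver 3 82.9 → max 109.2 km
Only Location B has all residuals ≈ 0.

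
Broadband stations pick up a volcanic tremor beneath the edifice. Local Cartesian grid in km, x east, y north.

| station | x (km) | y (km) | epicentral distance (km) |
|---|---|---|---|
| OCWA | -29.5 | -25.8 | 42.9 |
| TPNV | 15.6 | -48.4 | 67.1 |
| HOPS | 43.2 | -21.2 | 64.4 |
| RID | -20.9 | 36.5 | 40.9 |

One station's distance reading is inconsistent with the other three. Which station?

Solve using three stations at a time. Using OCWA, TPNV, HOPS (subtract circle equations pairwise → linear system) gives (x, y) ≈ (-11.3, 13.1).
Distances from that point to each station vs reported:
  OCWA: calculated 42.9 vs reported 42.9 → residual 0.0 km
  TPNV: calculated 67.1 vs reported 67.1 → residual 0.0 km
  HOPS: calculated 64.4 vs reported 64.4 → residual 0.0 km
  RID: calculated 25.3 vs reported 40.9 → residual 15.6 km
OCWA, TPNV, HOPS are mutually consistent (residuals ≈ 0); RID is off by 15.6 km.

RID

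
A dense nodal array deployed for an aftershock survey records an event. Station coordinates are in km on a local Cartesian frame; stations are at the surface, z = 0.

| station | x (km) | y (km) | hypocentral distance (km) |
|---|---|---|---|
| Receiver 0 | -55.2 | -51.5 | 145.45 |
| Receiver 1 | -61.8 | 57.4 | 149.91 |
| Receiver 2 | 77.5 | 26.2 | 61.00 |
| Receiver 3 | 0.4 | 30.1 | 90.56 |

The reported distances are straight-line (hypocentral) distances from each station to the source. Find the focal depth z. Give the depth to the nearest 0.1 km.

56.0 km

Each station gives a sphere (x−x_i)² + (y−y_i)² + z² = d_i² (stations at z=0).
Subtracting the Receiver 0 sphere from Receiver 1 and Receiver 2: z² cancels, leaving linear equations in x and y:
-13.2 x + 217.8 y = 97.40
265.4 x + 155.4 y = 18428.10
Solving: x ≈ 66.803, y ≈ 4.496 km (keep extra digits for the depth step; rounded: 66.8, 4.5).
Then from the Receiver 0 sphere: z² = 145.45² − (x + 55.2)² − (y + 51.5)² with x = 66.803, y = 4.496, so z ≈ 55.995 ≈ 56.0 km.
Check against Receiver 3 (with the unrounded solution): distance 90.56 ≈ 90.56 km. ✓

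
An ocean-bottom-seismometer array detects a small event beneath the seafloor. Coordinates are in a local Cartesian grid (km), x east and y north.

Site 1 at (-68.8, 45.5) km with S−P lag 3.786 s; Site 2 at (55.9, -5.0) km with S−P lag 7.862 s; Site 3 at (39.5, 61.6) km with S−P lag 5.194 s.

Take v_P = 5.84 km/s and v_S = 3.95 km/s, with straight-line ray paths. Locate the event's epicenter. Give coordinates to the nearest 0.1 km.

Distance from S−P lag: d = Δt · v_P v_S / (v_P − v_S) = Δt · (5.84·3.95)/(5.84−3.95) ≈ 12.2053·Δt.
So d_Site 1 = 46.21, d_Site 2 = 95.96, d_Site 3 = 63.39 km.
Circle about each station: (x + 68.8)² + (y − 45.5)² = 46.21²; (x − 55.9)² + (y + 5.0)² = 95.96²; (x − 39.5)² + (y − 61.6)² = 63.39².
Subtracting the Site 1 equation from the Site 2 and Site 3 equations removes the quadratic terms:
249.4 x − 101.0 y = -10726.84
216.6 x + 32.2 y = -3331.81
Solving the 2×2 system: x ≈ -22.8, y ≈ 49.9 km.

(-22.8, 49.9)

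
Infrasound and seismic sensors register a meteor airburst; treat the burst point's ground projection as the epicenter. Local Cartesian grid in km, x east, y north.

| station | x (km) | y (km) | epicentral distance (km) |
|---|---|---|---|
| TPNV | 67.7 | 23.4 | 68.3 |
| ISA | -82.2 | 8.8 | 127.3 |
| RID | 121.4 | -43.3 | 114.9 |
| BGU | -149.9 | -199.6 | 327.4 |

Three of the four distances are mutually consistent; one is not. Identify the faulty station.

Solve using three stations at a time. Using TPNV, ISA, BGU (subtract circle equations pairwise → linear system) gives (x, y) ≈ (25.3, 77.0).
Distances from that point to each station vs reported:
  TPNV: calculated 68.3 vs reported 68.3 → residual 0.0 km
  ISA: calculated 127.3 vs reported 127.3 → residual 0.0 km
  RID: calculated 153.9 vs reported 114.9 → residual 39.0 km
  BGU: calculated 327.4 vs reported 327.4 → residual 0.0 km
TPNV, ISA, BGU are mutually consistent (residuals ≈ 0); RID is off by 39.0 km.

RID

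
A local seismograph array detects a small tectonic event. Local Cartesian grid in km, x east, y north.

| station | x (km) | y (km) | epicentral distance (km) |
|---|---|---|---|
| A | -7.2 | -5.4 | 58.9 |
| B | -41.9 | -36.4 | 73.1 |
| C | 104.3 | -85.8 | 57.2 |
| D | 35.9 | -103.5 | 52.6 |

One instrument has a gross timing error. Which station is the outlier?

C

Solve using three stations at a time. Using A, B, D (subtract circle equations pairwise → linear system) gives (x, y) ≈ (29.6, -51.3).
Distances from that point to each station vs reported:
  A: calculated 58.9 vs reported 58.9 → residual 0.0 km
  B: calculated 73.1 vs reported 73.1 → residual 0.0 km
  C: calculated 82.2 vs reported 57.2 → residual 25.0 km
  D: calculated 52.6 vs reported 52.6 → residual 0.0 km
A, B, D are mutually consistent (residuals ≈ 0); C is off by 25.0 km.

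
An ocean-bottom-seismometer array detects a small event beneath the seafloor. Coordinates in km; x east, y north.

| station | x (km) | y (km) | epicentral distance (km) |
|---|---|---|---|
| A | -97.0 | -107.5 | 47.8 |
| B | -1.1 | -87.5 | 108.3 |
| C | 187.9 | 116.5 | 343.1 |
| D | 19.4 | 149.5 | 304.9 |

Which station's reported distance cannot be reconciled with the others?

Solve using three stations at a time. Using A, B, C (subtract circle equations pairwise → linear system) gives (x, y) ≈ (-106.0, -60.5).
Distances from that point to each station vs reported:
  A: calculated 47.8 vs reported 47.8 → residual 0.0 km
  B: calculated 108.3 vs reported 108.3 → residual 0.0 km
  C: calculated 343.1 vs reported 343.1 → residual 0.0 km
  D: calculated 244.6 vs reported 304.9 → residual 60.3 km
A, B, C are mutually consistent (residuals ≈ 0); D is off by 60.3 km.

D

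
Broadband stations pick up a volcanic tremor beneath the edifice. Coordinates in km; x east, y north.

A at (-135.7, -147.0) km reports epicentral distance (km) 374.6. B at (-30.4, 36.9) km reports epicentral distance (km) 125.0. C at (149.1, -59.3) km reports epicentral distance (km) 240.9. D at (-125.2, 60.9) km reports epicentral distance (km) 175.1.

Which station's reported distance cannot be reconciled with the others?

Solve using three stations at a time. Using B, C, D (subtract circle equations pairwise → linear system) gives (x, y) ≈ (26.6, 148.2).
Distances from that point to each station vs reported:
  A: calculated 336.8 vs reported 374.6 → residual 37.8 km
  B: calculated 125.0 vs reported 125.0 → residual 0.0 km
  C: calculated 240.9 vs reported 240.9 → residual 0.0 km
  D: calculated 175.1 vs reported 175.1 → residual 0.0 km
B, C, D are mutually consistent (residuals ≈ 0); A is off by 37.8 km.

A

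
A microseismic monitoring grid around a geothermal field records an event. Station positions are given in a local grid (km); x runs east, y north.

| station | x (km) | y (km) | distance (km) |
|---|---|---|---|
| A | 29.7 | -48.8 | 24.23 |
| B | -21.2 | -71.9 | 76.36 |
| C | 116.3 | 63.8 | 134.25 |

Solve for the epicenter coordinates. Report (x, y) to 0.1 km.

Circle about each station: (x − 29.7)² + (y + 48.8)² = 24.23²; (x + 21.2)² + (y + 71.9)² = 76.36²; (x − 116.3)² + (y − 63.8)² = 134.25².
Subtracting pairs of circle equations eliminates x²+y² and gives linear equations (the radical axes):
-101.8 x − 46.2 y = -2888.24
173.2 x + 225.2 y = -3103.37
Solving the 2×2 system: x ≈ 53.2, y ≈ -54.7 km.

x ≈ 53.2 km, y ≈ -54.7 km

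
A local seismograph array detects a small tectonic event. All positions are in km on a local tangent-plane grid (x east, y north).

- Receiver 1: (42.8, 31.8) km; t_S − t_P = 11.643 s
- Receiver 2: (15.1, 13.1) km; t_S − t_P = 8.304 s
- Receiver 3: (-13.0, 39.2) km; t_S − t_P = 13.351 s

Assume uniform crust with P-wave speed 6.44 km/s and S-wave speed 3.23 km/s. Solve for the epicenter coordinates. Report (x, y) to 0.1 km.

(20.9, -40.4)

Distance from S−P lag: d = Δt · v_P v_S / (v_P − v_S) = Δt · (6.44·3.23)/(6.44−3.23) ≈ 6.4801·Δt.
So d_Receiver 1 = 75.45, d_Receiver 2 = 53.81, d_Receiver 3 = 86.52 km.
Circle about each station: (x − 42.8)² + (y − 31.8)² = 75.45²; (x − 15.1)² + (y − 13.1)² = 53.81²; (x + 13.0)² + (y − 39.2)² = 86.52².
Subtracting the Receiver 1 equation from the Receiver 2 and Receiver 3 equations removes the quadratic terms:
-55.4 x − 37.4 y = 353.73
-111.6 x + 14.8 y = -2930.45
Solving the 2×2 system: x ≈ 20.9, y ≈ -40.4 km.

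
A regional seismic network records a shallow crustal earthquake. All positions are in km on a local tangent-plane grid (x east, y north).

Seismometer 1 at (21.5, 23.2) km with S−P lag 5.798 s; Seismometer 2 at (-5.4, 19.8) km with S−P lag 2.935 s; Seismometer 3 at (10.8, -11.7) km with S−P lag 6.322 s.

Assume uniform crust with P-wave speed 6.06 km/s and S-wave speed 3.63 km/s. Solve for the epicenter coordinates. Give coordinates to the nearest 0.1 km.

Distance from S−P lag: d = Δt · v_P v_S / (v_P − v_S) = Δt · (6.06·3.63)/(6.06−3.63) ≈ 9.0526·Δt.
So d_Seismometer 1 = 52.49, d_Seismometer 2 = 26.57, d_Seismometer 3 = 57.23 km.
Circle about each station: (x − 21.5)² + (y − 23.2)² = 52.49²; (x + 5.4)² + (y − 19.8)² = 26.57²; (x − 10.8)² + (y + 11.7)² = 57.23².
Subtracting pairs of circle equations eliminates x²+y² and gives linear equations (the radical axes):
-53.8 x − 6.8 y = 1469.95
-21.4 x − 69.8 y = -1267.03
Solving the 2×2 system: x ≈ -30.8, y ≈ 27.6 km.
Check against Seismometer 1 (with the unrounded x, y): √((x − 21.5)²+(y − 23.2)²) = 52.50 ≈ 52.49 km. ✓

x ≈ -30.8 km, y ≈ 27.6 km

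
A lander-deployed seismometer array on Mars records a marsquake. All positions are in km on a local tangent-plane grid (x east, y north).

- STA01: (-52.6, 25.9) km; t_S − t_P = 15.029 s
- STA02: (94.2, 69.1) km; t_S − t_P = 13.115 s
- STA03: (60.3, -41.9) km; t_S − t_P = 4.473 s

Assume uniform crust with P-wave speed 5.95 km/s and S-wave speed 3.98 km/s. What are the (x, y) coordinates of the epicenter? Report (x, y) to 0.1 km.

(87.3, -88.4)

Distance from S−P lag: d = Δt · v_P v_S / (v_P − v_S) = Δt · (5.95·3.98)/(5.95−3.98) ≈ 12.0208·Δt.
So d_STA01 = 180.66, d_STA02 = 157.65, d_STA03 = 53.77 km.
Circle about each station: (x + 52.6)² + (y − 25.9)² = 180.66²; (x − 94.2)² + (y − 69.1)² = 157.65²; (x − 60.3)² + (y + 41.9)² = 53.77².
Subtracting pairs of circle equations eliminates x²+y² and gives linear equations (the radical axes):
293.6 x + 86.4 y = 17995.39
225.8 x − 135.6 y = 31700.95
Solving the 2×2 system: x ≈ 87.3, y ≈ -88.4 km.
Check against STA01 (with the unrounded x, y): √((x + 52.6)²+(y − 25.9)²) = 180.66 ≈ 180.66 km. ✓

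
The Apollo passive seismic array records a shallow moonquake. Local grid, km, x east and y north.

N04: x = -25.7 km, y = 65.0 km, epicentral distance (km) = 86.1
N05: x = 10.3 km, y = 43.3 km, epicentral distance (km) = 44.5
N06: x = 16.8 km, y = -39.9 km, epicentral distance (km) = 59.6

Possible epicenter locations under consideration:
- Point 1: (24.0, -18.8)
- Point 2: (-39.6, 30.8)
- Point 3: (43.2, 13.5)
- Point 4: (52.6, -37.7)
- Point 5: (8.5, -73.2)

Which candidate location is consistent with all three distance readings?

For each candidate, compare |candidate − station| to the reported distance:
Point 1: residuals N04 11.3, N05 19.1, N06 37.3 → max 37.3 km
Point 2: residuals N04 49.2, N05 6.9, N06 30.8 → max 49.2 km
Point 3: residuals N04 0.1, N05 0.1, N06 0.0 → max 0.1 km
Point 4: residuals N04 43.0, N05 46.9, N06 23.7 → max 46.9 km
Point 5: residuals N04 56.3, N05 72.0, N06 25.3 → max 72.0 km
Only Point 3 has all residuals ≈ 0.

Point 3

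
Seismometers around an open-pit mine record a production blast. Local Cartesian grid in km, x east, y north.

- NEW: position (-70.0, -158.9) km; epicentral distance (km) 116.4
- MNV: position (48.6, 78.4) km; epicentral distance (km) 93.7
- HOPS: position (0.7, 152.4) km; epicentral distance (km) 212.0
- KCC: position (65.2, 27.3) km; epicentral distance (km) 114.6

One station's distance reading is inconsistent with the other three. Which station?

MNV

Solve using three stations at a time. Using NEW, HOPS, KCC (subtract circle equations pairwise → linear system) gives (x, y) ≈ (-9.8, -59.3).
Distances from that point to each station vs reported:
  NEW: calculated 116.4 vs reported 116.4 → residual 0.0 km
  MNV: calculated 149.6 vs reported 93.7 → residual 55.9 km
  HOPS: calculated 212.0 vs reported 212.0 → residual 0.0 km
  KCC: calculated 114.6 vs reported 114.6 → residual 0.0 km
NEW, HOPS, KCC are mutually consistent (residuals ≈ 0); MNV is off by 55.9 km.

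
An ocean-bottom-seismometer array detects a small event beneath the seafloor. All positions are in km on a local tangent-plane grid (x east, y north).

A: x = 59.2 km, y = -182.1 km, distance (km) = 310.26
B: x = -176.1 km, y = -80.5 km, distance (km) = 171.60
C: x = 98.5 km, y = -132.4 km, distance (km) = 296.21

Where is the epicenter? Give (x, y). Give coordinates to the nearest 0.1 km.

x ≈ -110.1 km, y ≈ 77.9 km

Circle about each station: (x − 59.2)² + (y + 182.1)² = 310.26²; (x + 176.1)² + (y + 80.5)² = 171.60²; (x − 98.5)² + (y + 132.4)² = 296.21².
Subtracting the A equation from the B and C equations removes the quadratic terms:
-470.6 x + 203.2 y = 67641.12
78.6 x + 99.4 y = -912.14
Solving the 2×2 system: x ≈ -110.1, y ≈ 77.9 km.
Check against A (with the unrounded x, y): √((x − 59.2)²+(y + 182.1)²) = 310.25 ≈ 310.26 km. ✓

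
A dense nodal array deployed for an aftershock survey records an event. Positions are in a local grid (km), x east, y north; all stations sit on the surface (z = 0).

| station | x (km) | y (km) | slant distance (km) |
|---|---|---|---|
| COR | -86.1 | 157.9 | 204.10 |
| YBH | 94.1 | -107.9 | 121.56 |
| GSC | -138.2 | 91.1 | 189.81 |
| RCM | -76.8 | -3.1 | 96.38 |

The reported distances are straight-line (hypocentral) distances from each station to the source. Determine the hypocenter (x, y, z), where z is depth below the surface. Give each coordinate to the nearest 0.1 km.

x ≈ 15.9 km, y ≈ -17.5 km, depth ≈ 22.1 km

Each station gives a sphere (x−x_i)² + (y−y_i)² + z² = d_i² (stations at z=0).
Subtracting the COR sphere from YBH and GSC: z² cancels, leaving linear equations in x and y:
360.4 x − 531.6 y = 15031.58
-104.2 x − 133.6 y = 681.80
Solving: x ≈ 15.895, y ≈ -17.500 km (keep extra digits for the depth step; rounded: 15.9, -17.5).
Then from the COR sphere: z² = 204.10² − (x + 86.1)² − (y − 157.9)² with x = 15.895, y = -17.500, so z ≈ 22.106 ≈ 22.1 km.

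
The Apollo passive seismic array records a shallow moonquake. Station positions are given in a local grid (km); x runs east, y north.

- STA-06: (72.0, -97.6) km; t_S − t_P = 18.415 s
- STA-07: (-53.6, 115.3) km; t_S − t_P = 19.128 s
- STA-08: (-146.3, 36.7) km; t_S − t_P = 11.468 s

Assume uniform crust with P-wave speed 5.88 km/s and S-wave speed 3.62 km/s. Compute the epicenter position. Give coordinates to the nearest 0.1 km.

Distance from S−P lag: d = Δt · v_P v_S / (v_P − v_S) = Δt · (5.88·3.62)/(5.88−3.62) ≈ 9.4184·Δt.
So d_STA-06 = 173.44, d_STA-07 = 180.16, d_STA-08 = 108.01 km.
Circle about each station: (x − 72.0)² + (y + 97.6)² = 173.44²; (x + 53.6)² + (y − 115.3)² = 180.16²; (x + 146.3)² + (y − 36.7)² = 108.01².
Subtracting the STA-06 equation from the STA-07 and STA-08 equations removes the quadratic terms:
-251.2 x + 425.8 y = -918.90
-436.6 x + 268.6 y = 26456.09
Solving the 2×2 system: x ≈ -97.2, y ≈ -59.5 km.
Check against STA-06 (with the unrounded x, y): √((x − 72.0)²+(y + 97.6)²) = 173.44 ≈ 173.44 km. ✓

-97.2 km east, -59.5 km north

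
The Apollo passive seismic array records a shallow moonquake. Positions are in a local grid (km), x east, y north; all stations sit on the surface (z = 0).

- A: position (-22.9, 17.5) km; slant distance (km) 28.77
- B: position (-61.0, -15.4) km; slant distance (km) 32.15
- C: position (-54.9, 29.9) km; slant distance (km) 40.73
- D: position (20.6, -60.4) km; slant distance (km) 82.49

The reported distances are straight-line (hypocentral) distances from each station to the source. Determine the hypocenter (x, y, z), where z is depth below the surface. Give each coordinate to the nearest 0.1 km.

x ≈ -36.1 km, y ≈ -2.6 km, depth ≈ 15.8 km

Each station gives a sphere (x−x_i)² + (y−y_i)² + z² = d_i² (stations at z=0).
Subtracting the A sphere from B and C: z² cancels, leaving linear equations in x and y:
-76.2 x − 65.8 y = 2921.59
-64.0 x + 24.8 y = 2246.14
Solving: x ≈ -36.101, y ≈ -2.594 km (keep extra digits for the depth step; rounded: -36.1, -2.6).
Then from the A sphere: z² = 28.77² − (x + 22.9)² − (y − 17.5)² with x = -36.101, y = -2.594, so z ≈ 15.801 ≈ 15.8 km.
Check against D (with the unrounded solution): distance 82.50 ≈ 82.49 km. ✓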